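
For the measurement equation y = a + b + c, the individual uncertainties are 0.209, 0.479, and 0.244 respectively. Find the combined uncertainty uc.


For a sum of independent quantities, uc = sqrt(u1^2 + u2^2 + u3^2).
uc = sqrt(0.209^2 + 0.479^2 + 0.244^2)
uc = sqrt(0.043681 + 0.229441 + 0.059536)
uc = 0.5768

0.5768


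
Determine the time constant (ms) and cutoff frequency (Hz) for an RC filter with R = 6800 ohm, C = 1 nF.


Time constant: tau = R * C.
tau = 6800 * 1.00e-09 = 6.8e-06 s
tau = 0.0068 ms
Cutoff frequency: fc = 1 / (2*pi*R*C).
fc = 1 / (2*pi*6.8e-06) = 23405.14 Hz

tau = 0.0068 ms, fc = 23405.14 Hz


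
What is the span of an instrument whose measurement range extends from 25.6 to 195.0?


Span = upper range - lower range.
Span = 195.0 - (25.6)
Span = 169.4

169.4


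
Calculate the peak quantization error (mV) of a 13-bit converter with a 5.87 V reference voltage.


The maximum quantization error is +/- LSB/2.
LSB = Vref / 2^n = 5.87 / 8192 = 0.00071655 V
Max error = LSB / 2 = 0.00071655 / 2 = 0.00035828 V
Max error = 0.3583 mV

0.3583 mV


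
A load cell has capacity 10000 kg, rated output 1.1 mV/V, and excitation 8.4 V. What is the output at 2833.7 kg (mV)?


Vout = rated_output * Vex * (load / capacity).
Vout = 1.1 * 8.4 * (2833.7 / 10000)
Vout = 1.1 * 8.4 * 0.28337
Vout = 2.618 mV

2.618 mV


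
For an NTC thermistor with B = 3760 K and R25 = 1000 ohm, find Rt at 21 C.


NTC thermistor equation: Rt = R25 * exp(B * (1/T - 1/T25)).
T in Kelvin: 294.15 K, T25 = 298.15 K
1/T - 1/T25 = 1/294.15 - 1/298.15 = 4.561e-05
B * (1/T - 1/T25) = 3760 * 4.561e-05 = 0.1715
Rt = 1000 * exp(0.1715) = 1187.1 ohm

1187.1 ohm


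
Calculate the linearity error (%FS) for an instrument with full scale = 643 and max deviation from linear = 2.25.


Linearity error = (max deviation / full scale) * 100%.
Linearity = (2.25 / 643) * 100
Linearity = 0.35 %FS

0.35 %FS


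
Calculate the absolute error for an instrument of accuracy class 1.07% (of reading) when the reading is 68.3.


Absolute error = (accuracy% / 100) * reading.
Error = (1.07 / 100) * 68.3
Error = 0.0107 * 68.3
Error = 0.7308

0.7308


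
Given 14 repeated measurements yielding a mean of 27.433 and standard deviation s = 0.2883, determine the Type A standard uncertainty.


The standard uncertainty for Type A evaluation is u = s / sqrt(n).
u = 0.2883 / sqrt(14)
u = 0.2883 / 3.7417
u = 0.0771

0.0771


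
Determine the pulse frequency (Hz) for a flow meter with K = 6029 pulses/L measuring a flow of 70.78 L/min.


Frequency = K * Q / 60 (converting L/min to L/s).
f = 6029 * 70.78 / 60
f = 426732.62 / 60
f = 7112.21 Hz

7112.21 Hz


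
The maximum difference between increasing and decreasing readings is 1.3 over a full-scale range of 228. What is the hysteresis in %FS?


Hysteresis = (max difference / full scale) * 100%.
H = (1.3 / 228) * 100
H = 0.57 %FS

0.57 %FS


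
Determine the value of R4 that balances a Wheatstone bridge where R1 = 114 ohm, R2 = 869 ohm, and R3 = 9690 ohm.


At balance: R1*R4 = R2*R3, so R4 = R2*R3/R1.
R4 = 869 * 9690 / 114
R4 = 8420610 / 114
R4 = 73865.0 ohm

73865.0 ohm


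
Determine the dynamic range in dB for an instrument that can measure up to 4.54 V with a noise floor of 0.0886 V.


Dynamic range = 20 * log10(Vmax / Vnoise).
DR = 20 * log10(4.54 / 0.0886)
DR = 20 * log10(51.24)
DR = 34.19 dB

34.19 dB


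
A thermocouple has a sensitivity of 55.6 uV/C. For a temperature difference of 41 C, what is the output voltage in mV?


The thermocouple output V = sensitivity * dT.
V = 55.6 uV/C * 41 C
V = 2279.6 uV
V = 2.28 mV

2.28 mV


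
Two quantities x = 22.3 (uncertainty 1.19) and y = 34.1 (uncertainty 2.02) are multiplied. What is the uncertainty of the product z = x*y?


For a product z = x*y, the relative uncertainty is:
uz/z = sqrt((ux/x)^2 + (uy/y)^2)
Relative uncertainties: ux/x = 1.19/22.3 = 0.053363
uy/y = 2.02/34.1 = 0.059238
z = 22.3 * 34.1 = 760.4
uz = 760.4 * sqrt(0.053363^2 + 0.059238^2) = 60.628

60.628


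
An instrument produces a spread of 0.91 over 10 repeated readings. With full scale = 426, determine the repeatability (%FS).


Repeatability = (spread / full scale) * 100%.
R = (0.91 / 426) * 100
R = 0.214 %FS

0.214 %FS


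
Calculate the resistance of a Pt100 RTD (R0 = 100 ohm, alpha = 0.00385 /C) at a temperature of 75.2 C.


The RTD equation: Rt = R0 * (1 + alpha * T).
Rt = 100 * (1 + 0.00385 * 75.2)
Rt = 100 * (1 + 0.28952)
Rt = 100 * 1.28952
Rt = 128.952 ohm

128.952 ohm


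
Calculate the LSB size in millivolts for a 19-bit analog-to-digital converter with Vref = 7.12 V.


The resolution (LSB) of an ADC is Vref / 2^n.
LSB = 7.12 / 2^19
LSB = 7.12 / 524288
LSB = 1.358e-05 V = 0.01358032 mV

0.01358032 mV


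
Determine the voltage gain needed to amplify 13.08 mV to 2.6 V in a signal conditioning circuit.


Gain = Vout / Vin (converting to same units).
G = 2.6 V / 13.08 mV
G = 2600.0 mV / 13.08 mV
G = 198.78

198.78


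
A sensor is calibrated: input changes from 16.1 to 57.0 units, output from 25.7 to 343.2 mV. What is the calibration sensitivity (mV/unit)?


Sensitivity = (y2 - y1) / (x2 - x1).
S = (343.2 - 25.7) / (57.0 - 16.1)
S = 317.5 / 40.9
S = 7.7628 mV/unit

7.7628 mV/unit


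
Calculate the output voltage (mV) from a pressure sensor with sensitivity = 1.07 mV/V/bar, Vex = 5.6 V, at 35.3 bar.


Output = sensitivity * Vex * P.
Vout = 1.07 * 5.6 * 35.3
Vout = 5.992 * 35.3
Vout = 211.52 mV

211.52 mV


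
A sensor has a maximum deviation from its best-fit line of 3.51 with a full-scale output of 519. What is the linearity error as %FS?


Linearity error = (max deviation / full scale) * 100%.
Linearity = (3.51 / 519) * 100
Linearity = 0.676 %FS

0.676 %FS


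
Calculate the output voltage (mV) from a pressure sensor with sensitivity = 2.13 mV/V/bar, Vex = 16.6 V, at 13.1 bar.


Output = sensitivity * Vex * P.
Vout = 2.13 * 16.6 * 13.1
Vout = 35.358 * 13.1
Vout = 463.19 mV

463.19 mV


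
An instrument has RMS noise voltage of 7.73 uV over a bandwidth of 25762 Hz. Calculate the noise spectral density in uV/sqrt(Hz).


Noise spectral density = Vrms / sqrt(BW).
NSD = 7.73 / sqrt(25762)
NSD = 7.73 / 160.5055
NSD = 0.0482 uV/sqrt(Hz)

0.0482 uV/sqrt(Hz)


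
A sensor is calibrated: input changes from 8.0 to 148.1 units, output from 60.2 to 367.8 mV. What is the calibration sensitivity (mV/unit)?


Sensitivity = (y2 - y1) / (x2 - x1).
S = (367.8 - 60.2) / (148.1 - 8.0)
S = 307.6 / 140.1
S = 2.1956 mV/unit

2.1956 mV/unit


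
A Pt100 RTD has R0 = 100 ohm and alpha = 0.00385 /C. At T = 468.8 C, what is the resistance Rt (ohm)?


The RTD equation: Rt = R0 * (1 + alpha * T).
Rt = 100 * (1 + 0.00385 * 468.8)
Rt = 100 * (1 + 1.80488)
Rt = 100 * 2.80488
Rt = 280.488 ohm

280.488 ohm


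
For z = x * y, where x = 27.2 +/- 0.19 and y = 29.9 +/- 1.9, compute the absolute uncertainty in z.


For a product z = x*y, the relative uncertainty is:
uz/z = sqrt((ux/x)^2 + (uy/y)^2)
Relative uncertainties: ux/x = 0.19/27.2 = 0.006985
uy/y = 1.9/29.9 = 0.063545
z = 27.2 * 29.9 = 813.3
uz = 813.3 * sqrt(0.006985^2 + 0.063545^2) = 51.991

51.991


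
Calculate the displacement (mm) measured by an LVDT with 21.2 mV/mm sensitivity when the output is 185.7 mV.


Displacement = Vout / sensitivity.
d = 185.7 / 21.2
d = 8.759 mm

8.759 mm


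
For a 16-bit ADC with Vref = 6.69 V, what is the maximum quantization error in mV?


The maximum quantization error is +/- LSB/2.
LSB = Vref / 2^n = 6.69 / 65536 = 0.00010208 V
Max error = LSB / 2 = 0.00010208 / 2 = 5.104e-05 V
Max error = 0.051 mV

0.051 mV


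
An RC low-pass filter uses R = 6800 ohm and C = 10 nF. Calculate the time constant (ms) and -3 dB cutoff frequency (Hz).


Time constant: tau = R * C.
tau = 6800 * 1.00e-08 = 6.8e-05 s
tau = 0.068 ms
Cutoff frequency: fc = 1 / (2*pi*R*C).
fc = 1 / (2*pi*6.8e-05) = 2340.51 Hz

tau = 0.068 ms, fc = 2340.51 Hz


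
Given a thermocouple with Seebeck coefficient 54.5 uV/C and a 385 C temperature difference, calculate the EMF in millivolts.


The thermocouple output V = sensitivity * dT.
V = 54.5 uV/C * 385 C
V = 20982.5 uV
V = 20.983 mV

20.983 mV


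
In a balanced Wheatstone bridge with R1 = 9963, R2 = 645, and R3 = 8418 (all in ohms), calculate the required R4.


At balance: R1*R4 = R2*R3, so R4 = R2*R3/R1.
R4 = 645 * 8418 / 9963
R4 = 5429610 / 9963
R4 = 544.98 ohm

544.98 ohm


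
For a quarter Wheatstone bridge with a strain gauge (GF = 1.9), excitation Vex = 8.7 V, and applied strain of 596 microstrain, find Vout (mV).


Quarter bridge output: Vout = (GF * epsilon * Vex) / 4.
Vout = (1.9 * 596e-6 * 8.7) / 4
Vout = 0.00985188 / 4 V
Vout = 0.00246297 V = 2.463 mV

2.463 mV


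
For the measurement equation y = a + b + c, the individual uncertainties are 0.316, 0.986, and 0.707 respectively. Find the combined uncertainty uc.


For a sum of independent quantities, uc = sqrt(u1^2 + u2^2 + u3^2).
uc = sqrt(0.316^2 + 0.986^2 + 0.707^2)
uc = sqrt(0.099856 + 0.972196 + 0.499849)
uc = 1.2538

1.2538


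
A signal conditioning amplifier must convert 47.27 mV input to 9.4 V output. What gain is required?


Gain = Vout / Vin (converting to same units).
G = 9.4 V / 47.27 mV
G = 9400.0 mV / 47.27 mV
G = 198.86

198.86


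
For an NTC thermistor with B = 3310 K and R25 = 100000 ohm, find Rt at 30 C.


NTC thermistor equation: Rt = R25 * exp(B * (1/T - 1/T25)).
T in Kelvin: 303.15 K, T25 = 298.15 K
1/T - 1/T25 = 1/303.15 - 1/298.15 = -5.532e-05
B * (1/T - 1/T25) = 3310 * -5.532e-05 = -0.1831
Rt = 100000 * exp(-0.1831) = 83267.9 ohm

83267.9 ohm


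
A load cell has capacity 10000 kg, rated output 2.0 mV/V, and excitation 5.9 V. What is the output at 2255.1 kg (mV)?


Vout = rated_output * Vex * (load / capacity).
Vout = 2.0 * 5.9 * (2255.1 / 10000)
Vout = 2.0 * 5.9 * 0.22551
Vout = 2.661 mV

2.661 mV


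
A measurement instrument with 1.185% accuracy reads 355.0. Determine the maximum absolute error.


Absolute error = (accuracy% / 100) * reading.
Error = (1.185 / 100) * 355.0
Error = 0.01185 * 355.0
Error = 4.2068

4.2068


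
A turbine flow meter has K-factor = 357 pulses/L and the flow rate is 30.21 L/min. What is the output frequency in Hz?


Frequency = K * Q / 60 (converting L/min to L/s).
f = 357 * 30.21 / 60
f = 10784.97 / 60
f = 179.75 Hz

179.75 Hz


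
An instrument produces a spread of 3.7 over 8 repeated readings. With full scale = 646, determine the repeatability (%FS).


Repeatability = (spread / full scale) * 100%.
R = (3.7 / 646) * 100
R = 0.573 %FS

0.573 %FS


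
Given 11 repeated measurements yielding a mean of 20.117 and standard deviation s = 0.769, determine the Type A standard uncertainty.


The standard uncertainty for Type A evaluation is u = s / sqrt(n).
u = 0.769 / sqrt(11)
u = 0.769 / 3.3166
u = 0.2319

0.2319


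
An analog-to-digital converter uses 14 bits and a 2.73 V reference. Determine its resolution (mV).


The resolution (LSB) of an ADC is Vref / 2^n.
LSB = 2.73 / 2^14
LSB = 2.73 / 16384
LSB = 0.00016663 V = 0.16662598 mV

0.16662598 mV


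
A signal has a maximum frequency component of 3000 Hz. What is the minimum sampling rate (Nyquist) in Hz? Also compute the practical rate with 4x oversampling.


By Nyquist theorem, fs_min = 2 * fmax.
fs_min = 2 * 3000 = 6000 Hz
Practical rate = 4 * fs_min = 4 * 6000 = 24000 Hz

fs_min = 6000 Hz, fs_practical = 24000 Hz


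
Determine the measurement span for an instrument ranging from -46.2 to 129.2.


Span = upper range - lower range.
Span = 129.2 - (-46.2)
Span = 175.4

175.4


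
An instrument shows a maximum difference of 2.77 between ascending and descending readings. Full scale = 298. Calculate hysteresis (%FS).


Hysteresis = (max difference / full scale) * 100%.
H = (2.77 / 298) * 100
H = 0.93 %FS

0.93 %FS


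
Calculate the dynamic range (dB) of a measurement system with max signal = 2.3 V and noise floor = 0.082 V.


Dynamic range = 20 * log10(Vmax / Vnoise).
DR = 20 * log10(2.3 / 0.082)
DR = 20 * log10(28.05)
DR = 28.96 dB

28.96 dB


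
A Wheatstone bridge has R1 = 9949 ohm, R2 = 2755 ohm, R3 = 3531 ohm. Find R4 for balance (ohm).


At balance: R1*R4 = R2*R3, so R4 = R2*R3/R1.
R4 = 2755 * 3531 / 9949
R4 = 9727905 / 9949
R4 = 977.78 ohm

977.78 ohm


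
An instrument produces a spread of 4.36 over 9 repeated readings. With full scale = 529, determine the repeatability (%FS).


Repeatability = (spread / full scale) * 100%.
R = (4.36 / 529) * 100
R = 0.824 %FS

0.824 %FS


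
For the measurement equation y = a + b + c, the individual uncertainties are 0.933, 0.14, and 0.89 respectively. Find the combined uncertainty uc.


For a sum of independent quantities, uc = sqrt(u1^2 + u2^2 + u3^2).
uc = sqrt(0.933^2 + 0.14^2 + 0.89^2)
uc = sqrt(0.870489 + 0.0196 + 0.7921)
uc = 1.297

1.297


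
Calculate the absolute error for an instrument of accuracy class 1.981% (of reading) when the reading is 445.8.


Absolute error = (accuracy% / 100) * reading.
Error = (1.981 / 100) * 445.8
Error = 0.01981 * 445.8
Error = 8.8313

8.8313


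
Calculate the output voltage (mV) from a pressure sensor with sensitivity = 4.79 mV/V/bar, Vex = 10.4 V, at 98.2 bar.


Output = sensitivity * Vex * P.
Vout = 4.79 * 10.4 * 98.2
Vout = 49.816 * 98.2
Vout = 4891.93 mV

4891.93 mV


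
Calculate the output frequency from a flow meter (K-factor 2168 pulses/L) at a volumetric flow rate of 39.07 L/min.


Frequency = K * Q / 60 (converting L/min to L/s).
f = 2168 * 39.07 / 60
f = 84703.76 / 60
f = 1411.73 Hz

1411.73 Hz


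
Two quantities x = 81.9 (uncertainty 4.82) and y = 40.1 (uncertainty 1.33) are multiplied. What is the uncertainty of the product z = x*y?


For a product z = x*y, the relative uncertainty is:
uz/z = sqrt((ux/x)^2 + (uy/y)^2)
Relative uncertainties: ux/x = 4.82/81.9 = 0.058852
uy/y = 1.33/40.1 = 0.033167
z = 81.9 * 40.1 = 3284.2
uz = 3284.2 * sqrt(0.058852^2 + 0.033167^2) = 221.863

221.863


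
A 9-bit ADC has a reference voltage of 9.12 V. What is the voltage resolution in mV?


The resolution (LSB) of an ADC is Vref / 2^n.
LSB = 9.12 / 2^9
LSB = 9.12 / 512
LSB = 0.0178125 V = 17.8125 mV

17.8125 mV


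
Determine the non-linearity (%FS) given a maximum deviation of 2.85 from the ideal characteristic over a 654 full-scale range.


Linearity error = (max deviation / full scale) * 100%.
Linearity = (2.85 / 654) * 100
Linearity = 0.436 %FS

0.436 %FS


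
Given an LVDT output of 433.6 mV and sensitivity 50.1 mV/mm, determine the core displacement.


Displacement = Vout / sensitivity.
d = 433.6 / 50.1
d = 8.655 mm

8.655 mm


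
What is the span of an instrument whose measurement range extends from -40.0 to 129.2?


Span = upper range - lower range.
Span = 129.2 - (-40.0)
Span = 169.2

169.2


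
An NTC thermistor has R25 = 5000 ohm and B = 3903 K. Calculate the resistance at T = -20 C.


NTC thermistor equation: Rt = R25 * exp(B * (1/T - 1/T25)).
T in Kelvin: 253.15 K, T25 = 298.15 K
1/T - 1/T25 = 1/253.15 - 1/298.15 = 0.00059621
B * (1/T - 1/T25) = 3903 * 0.00059621 = 2.327
Rt = 5000 * exp(2.327) = 51236.3 ohm

51236.3 ohm


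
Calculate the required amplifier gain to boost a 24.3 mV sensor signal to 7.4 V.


Gain = Vout / Vin (converting to same units).
G = 7.4 V / 24.3 mV
G = 7400.0 mV / 24.3 mV
G = 304.53

304.53


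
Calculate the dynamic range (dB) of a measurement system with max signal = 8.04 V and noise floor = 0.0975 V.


Dynamic range = 20 * log10(Vmax / Vnoise).
DR = 20 * log10(8.04 / 0.0975)
DR = 20 * log10(82.46)
DR = 38.33 dB

38.33 dB


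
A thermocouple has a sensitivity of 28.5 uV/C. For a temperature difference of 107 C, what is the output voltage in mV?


The thermocouple output V = sensitivity * dT.
V = 28.5 uV/C * 107 C
V = 3049.5 uV
V = 3.05 mV

3.05 mV


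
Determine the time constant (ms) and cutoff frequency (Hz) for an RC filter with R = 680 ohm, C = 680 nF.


Time constant: tau = R * C.
tau = 680 * 6.80e-07 = 0.0004624 s
tau = 0.4624 ms
Cutoff frequency: fc = 1 / (2*pi*R*C).
fc = 1 / (2*pi*0.0004624) = 344.19 Hz

tau = 0.4624 ms, fc = 344.19 Hz


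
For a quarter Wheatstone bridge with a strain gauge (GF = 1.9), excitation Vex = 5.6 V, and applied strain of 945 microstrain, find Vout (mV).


Quarter bridge output: Vout = (GF * epsilon * Vex) / 4.
Vout = (1.9 * 945e-6 * 5.6) / 4
Vout = 0.0100548 / 4 V
Vout = 0.0025137 V = 2.5137 mV

2.5137 mV


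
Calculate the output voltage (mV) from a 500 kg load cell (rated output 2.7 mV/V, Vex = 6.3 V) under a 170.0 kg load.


Vout = rated_output * Vex * (load / capacity).
Vout = 2.7 * 6.3 * (170.0 / 500)
Vout = 2.7 * 6.3 * 0.34
Vout = 5.783 mV

5.783 mV


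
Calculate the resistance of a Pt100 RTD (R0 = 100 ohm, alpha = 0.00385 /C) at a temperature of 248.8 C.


The RTD equation: Rt = R0 * (1 + alpha * T).
Rt = 100 * (1 + 0.00385 * 248.8)
Rt = 100 * (1 + 0.95788)
Rt = 100 * 1.95788
Rt = 195.788 ohm

195.788 ohm


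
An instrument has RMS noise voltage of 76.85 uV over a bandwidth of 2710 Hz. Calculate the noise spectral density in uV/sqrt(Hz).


Noise spectral density = Vrms / sqrt(BW).
NSD = 76.85 / sqrt(2710)
NSD = 76.85 / 52.0577
NSD = 1.4762 uV/sqrt(Hz)

1.4762 uV/sqrt(Hz)


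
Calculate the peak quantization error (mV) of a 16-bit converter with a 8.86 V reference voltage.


The maximum quantization error is +/- LSB/2.
LSB = Vref / 2^n = 8.86 / 65536 = 0.00013519 V
Max error = LSB / 2 = 0.00013519 / 2 = 6.76e-05 V
Max error = 0.0676 mV

0.0676 mV


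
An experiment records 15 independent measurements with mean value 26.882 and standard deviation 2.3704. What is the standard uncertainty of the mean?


The standard uncertainty for Type A evaluation is u = s / sqrt(n).
u = 2.3704 / sqrt(15)
u = 2.3704 / 3.873
u = 0.612

0.612


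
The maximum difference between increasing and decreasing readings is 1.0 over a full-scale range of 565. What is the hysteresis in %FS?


Hysteresis = (max difference / full scale) * 100%.
H = (1.0 / 565) * 100
H = 0.177 %FS

0.177 %FS


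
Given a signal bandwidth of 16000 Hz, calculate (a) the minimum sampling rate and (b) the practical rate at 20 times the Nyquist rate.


By Nyquist theorem, fs_min = 2 * fmax.
fs_min = 2 * 16000 = 32000 Hz
Practical rate = 20 * fs_min = 20 * 32000 = 640000 Hz

fs_min = 32000 Hz, fs_practical = 640000 Hz


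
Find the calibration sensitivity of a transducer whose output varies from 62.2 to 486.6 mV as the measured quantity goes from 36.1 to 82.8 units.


Sensitivity = (y2 - y1) / (x2 - x1).
S = (486.6 - 62.2) / (82.8 - 36.1)
S = 424.4 / 46.7
S = 9.0878 mV/unit

9.0878 mV/unit


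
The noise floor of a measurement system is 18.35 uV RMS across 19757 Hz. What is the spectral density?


Noise spectral density = Vrms / sqrt(BW).
NSD = 18.35 / sqrt(19757)
NSD = 18.35 / 140.5596
NSD = 0.1305 uV/sqrt(Hz)

0.1305 uV/sqrt(Hz)


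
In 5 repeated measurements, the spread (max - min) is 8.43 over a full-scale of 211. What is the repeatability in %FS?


Repeatability = (spread / full scale) * 100%.
R = (8.43 / 211) * 100
R = 3.995 %FS

3.995 %FS


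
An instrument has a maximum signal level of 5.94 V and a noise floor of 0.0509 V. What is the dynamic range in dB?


Dynamic range = 20 * log10(Vmax / Vnoise).
DR = 20 * log10(5.94 / 0.0509)
DR = 20 * log10(116.7)
DR = 41.34 dB

41.34 dB


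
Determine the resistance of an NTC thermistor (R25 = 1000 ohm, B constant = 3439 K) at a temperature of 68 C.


NTC thermistor equation: Rt = R25 * exp(B * (1/T - 1/T25)).
T in Kelvin: 341.15 K, T25 = 298.15 K
1/T - 1/T25 = 1/341.15 - 1/298.15 = -0.00042275
B * (1/T - 1/T25) = 3439 * -0.00042275 = -1.4539
Rt = 1000 * exp(-1.4539) = 233.7 ohm

233.7 ohm


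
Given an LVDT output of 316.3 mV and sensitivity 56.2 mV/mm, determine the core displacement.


Displacement = Vout / sensitivity.
d = 316.3 / 56.2
d = 5.628 mm

5.628 mm


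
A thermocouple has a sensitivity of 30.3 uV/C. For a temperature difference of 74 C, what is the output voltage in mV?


The thermocouple output V = sensitivity * dT.
V = 30.3 uV/C * 74 C
V = 2242.2 uV
V = 2.242 mV

2.242 mV


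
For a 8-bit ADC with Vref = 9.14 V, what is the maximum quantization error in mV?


The maximum quantization error is +/- LSB/2.
LSB = Vref / 2^n = 9.14 / 256 = 0.03570313 V
Max error = LSB / 2 = 0.03570313 / 2 = 0.01785156 V
Max error = 17.8516 mV

17.8516 mV


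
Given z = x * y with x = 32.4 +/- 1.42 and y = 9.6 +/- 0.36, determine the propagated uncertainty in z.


For a product z = x*y, the relative uncertainty is:
uz/z = sqrt((ux/x)^2 + (uy/y)^2)
Relative uncertainties: ux/x = 1.42/32.4 = 0.043827
uy/y = 0.36/9.6 = 0.0375
z = 32.4 * 9.6 = 311.0
uz = 311.0 * sqrt(0.043827^2 + 0.0375^2) = 17.941

17.941


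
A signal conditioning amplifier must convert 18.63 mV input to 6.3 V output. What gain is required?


Gain = Vout / Vin (converting to same units).
G = 6.3 V / 18.63 mV
G = 6300.0 mV / 18.63 mV
G = 338.16

338.16


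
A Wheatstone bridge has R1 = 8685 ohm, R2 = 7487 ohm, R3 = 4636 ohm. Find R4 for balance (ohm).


At balance: R1*R4 = R2*R3, so R4 = R2*R3/R1.
R4 = 7487 * 4636 / 8685
R4 = 34709732 / 8685
R4 = 3996.51 ohm

3996.51 ohm


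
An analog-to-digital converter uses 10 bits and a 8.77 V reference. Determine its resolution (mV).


The resolution (LSB) of an ADC is Vref / 2^n.
LSB = 8.77 / 2^10
LSB = 8.77 / 1024
LSB = 0.00856445 V = 8.56445312 mV

8.56445312 mV


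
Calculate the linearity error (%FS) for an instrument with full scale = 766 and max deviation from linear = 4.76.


Linearity error = (max deviation / full scale) * 100%.
Linearity = (4.76 / 766) * 100
Linearity = 0.621 %FS

0.621 %FS


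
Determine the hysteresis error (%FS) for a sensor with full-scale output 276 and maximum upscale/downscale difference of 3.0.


Hysteresis = (max difference / full scale) * 100%.
H = (3.0 / 276) * 100
H = 1.087 %FS

1.087 %FS


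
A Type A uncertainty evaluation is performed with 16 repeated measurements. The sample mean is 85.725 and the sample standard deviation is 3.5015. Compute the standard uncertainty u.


The standard uncertainty for Type A evaluation is u = s / sqrt(n).
u = 3.5015 / sqrt(16)
u = 3.5015 / 4.0
u = 0.8754

0.8754


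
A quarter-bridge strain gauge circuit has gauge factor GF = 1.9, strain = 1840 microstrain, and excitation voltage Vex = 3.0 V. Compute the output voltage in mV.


Quarter bridge output: Vout = (GF * epsilon * Vex) / 4.
Vout = (1.9 * 1840e-6 * 3.0) / 4
Vout = 0.010488 / 4 V
Vout = 0.002622 V = 2.622 mV

2.622 mV


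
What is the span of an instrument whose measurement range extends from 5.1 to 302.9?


Span = upper range - lower range.
Span = 302.9 - (5.1)
Span = 297.8

297.8


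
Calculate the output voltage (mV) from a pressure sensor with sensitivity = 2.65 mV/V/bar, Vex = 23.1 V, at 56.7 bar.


Output = sensitivity * Vex * P.
Vout = 2.65 * 23.1 * 56.7
Vout = 61.215 * 56.7
Vout = 3470.89 mV

3470.89 mV


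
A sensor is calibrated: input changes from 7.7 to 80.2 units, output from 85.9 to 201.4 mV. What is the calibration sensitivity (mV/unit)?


Sensitivity = (y2 - y1) / (x2 - x1).
S = (201.4 - 85.9) / (80.2 - 7.7)
S = 115.5 / 72.5
S = 1.5931 mV/unit

1.5931 mV/unit


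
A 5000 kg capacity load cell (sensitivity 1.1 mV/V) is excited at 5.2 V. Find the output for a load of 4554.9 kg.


Vout = rated_output * Vex * (load / capacity).
Vout = 1.1 * 5.2 * (4554.9 / 5000)
Vout = 1.1 * 5.2 * 0.91098
Vout = 5.211 mV

5.211 mV


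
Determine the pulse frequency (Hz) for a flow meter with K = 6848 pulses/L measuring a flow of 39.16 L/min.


Frequency = K * Q / 60 (converting L/min to L/s).
f = 6848 * 39.16 / 60
f = 268167.68 / 60
f = 4469.46 Hz

4469.46 Hz


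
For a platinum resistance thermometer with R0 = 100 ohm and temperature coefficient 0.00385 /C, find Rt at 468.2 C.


The RTD equation: Rt = R0 * (1 + alpha * T).
Rt = 100 * (1 + 0.00385 * 468.2)
Rt = 100 * (1 + 1.80257)
Rt = 100 * 2.80257
Rt = 280.257 ohm

280.257 ohm


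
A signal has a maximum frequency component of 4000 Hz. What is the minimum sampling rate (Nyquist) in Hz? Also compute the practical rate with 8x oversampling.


By Nyquist theorem, fs_min = 2 * fmax.
fs_min = 2 * 4000 = 8000 Hz
Practical rate = 8 * fs_min = 8 * 8000 = 64000 Hz

fs_min = 8000 Hz, fs_practical = 64000 Hz


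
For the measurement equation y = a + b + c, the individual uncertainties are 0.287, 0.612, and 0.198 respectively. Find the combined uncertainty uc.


For a sum of independent quantities, uc = sqrt(u1^2 + u2^2 + u3^2).
uc = sqrt(0.287^2 + 0.612^2 + 0.198^2)
uc = sqrt(0.082369 + 0.374544 + 0.039204)
uc = 0.7044

0.7044


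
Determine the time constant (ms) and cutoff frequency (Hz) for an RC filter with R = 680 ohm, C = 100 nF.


Time constant: tau = R * C.
tau = 680 * 1.00e-07 = 6.8e-05 s
tau = 0.068 ms
Cutoff frequency: fc = 1 / (2*pi*R*C).
fc = 1 / (2*pi*6.8e-05) = 2340.51 Hz

tau = 0.068 ms, fc = 2340.51 Hz


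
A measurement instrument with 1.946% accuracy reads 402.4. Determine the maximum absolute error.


Absolute error = (accuracy% / 100) * reading.
Error = (1.946 / 100) * 402.4
Error = 0.01946 * 402.4
Error = 7.8307

7.8307


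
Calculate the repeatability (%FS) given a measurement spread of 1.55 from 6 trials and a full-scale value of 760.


Repeatability = (spread / full scale) * 100%.
R = (1.55 / 760) * 100
R = 0.204 %FS

0.204 %FS


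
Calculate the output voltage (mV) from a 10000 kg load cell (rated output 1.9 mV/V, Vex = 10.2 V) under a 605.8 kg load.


Vout = rated_output * Vex * (load / capacity).
Vout = 1.9 * 10.2 * (605.8 / 10000)
Vout = 1.9 * 10.2 * 0.06058
Vout = 1.174 mV

1.174 mV


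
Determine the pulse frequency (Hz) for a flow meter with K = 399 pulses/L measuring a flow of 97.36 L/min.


Frequency = K * Q / 60 (converting L/min to L/s).
f = 399 * 97.36 / 60
f = 38846.64 / 60
f = 647.44 Hz

647.44 Hz


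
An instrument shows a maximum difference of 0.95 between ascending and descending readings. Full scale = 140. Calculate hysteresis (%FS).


Hysteresis = (max difference / full scale) * 100%.
H = (0.95 / 140) * 100
H = 0.679 %FS

0.679 %FS


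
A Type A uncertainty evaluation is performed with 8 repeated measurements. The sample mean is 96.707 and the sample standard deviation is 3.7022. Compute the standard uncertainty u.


The standard uncertainty for Type A evaluation is u = s / sqrt(n).
u = 3.7022 / sqrt(8)
u = 3.7022 / 2.8284
u = 1.3089

1.3089


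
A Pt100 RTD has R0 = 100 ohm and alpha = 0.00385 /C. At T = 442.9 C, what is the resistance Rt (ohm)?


The RTD equation: Rt = R0 * (1 + alpha * T).
Rt = 100 * (1 + 0.00385 * 442.9)
Rt = 100 * (1 + 1.705165)
Rt = 100 * 2.705165
Rt = 270.517 ohm

270.517 ohm


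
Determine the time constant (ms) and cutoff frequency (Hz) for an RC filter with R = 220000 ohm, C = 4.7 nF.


Time constant: tau = R * C.
tau = 220000 * 4.70e-09 = 0.001034 s
tau = 1.034 ms
Cutoff frequency: fc = 1 / (2*pi*R*C).
fc = 1 / (2*pi*0.001034) = 153.92 Hz

tau = 1.034 ms, fc = 153.92 Hz


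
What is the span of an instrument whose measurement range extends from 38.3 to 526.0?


Span = upper range - lower range.
Span = 526.0 - (38.3)
Span = 487.7

487.7


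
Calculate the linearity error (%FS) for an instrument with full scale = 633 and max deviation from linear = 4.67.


Linearity error = (max deviation / full scale) * 100%.
Linearity = (4.67 / 633) * 100
Linearity = 0.738 %FS

0.738 %FS


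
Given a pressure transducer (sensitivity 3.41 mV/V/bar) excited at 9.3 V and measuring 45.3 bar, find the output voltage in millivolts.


Output = sensitivity * Vex * P.
Vout = 3.41 * 9.3 * 45.3
Vout = 31.713 * 45.3
Vout = 1436.6 mV

1436.6 mV


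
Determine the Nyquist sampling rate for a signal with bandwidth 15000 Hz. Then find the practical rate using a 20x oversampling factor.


By Nyquist theorem, fs_min = 2 * fmax.
fs_min = 2 * 15000 = 30000 Hz
Practical rate = 20 * fs_min = 20 * 30000 = 600000 Hz

fs_min = 30000 Hz, fs_practical = 600000 Hz


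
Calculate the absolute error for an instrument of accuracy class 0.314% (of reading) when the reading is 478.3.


Absolute error = (accuracy% / 100) * reading.
Error = (0.314 / 100) * 478.3
Error = 0.00314 * 478.3
Error = 1.5019

1.5019


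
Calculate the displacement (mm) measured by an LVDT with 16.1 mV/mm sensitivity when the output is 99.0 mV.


Displacement = Vout / sensitivity.
d = 99.0 / 16.1
d = 6.149 mm

6.149 mm


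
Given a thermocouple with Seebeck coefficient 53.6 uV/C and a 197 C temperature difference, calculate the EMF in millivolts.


The thermocouple output V = sensitivity * dT.
V = 53.6 uV/C * 197 C
V = 10559.2 uV
V = 10.559 mV

10.559 mV


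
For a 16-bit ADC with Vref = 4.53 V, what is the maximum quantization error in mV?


The maximum quantization error is +/- LSB/2.
LSB = Vref / 2^n = 4.53 / 65536 = 6.912e-05 V
Max error = LSB / 2 = 6.912e-05 / 2 = 3.456e-05 V
Max error = 0.0346 mV

0.0346 mV


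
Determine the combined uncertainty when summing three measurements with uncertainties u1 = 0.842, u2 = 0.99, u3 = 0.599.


For a sum of independent quantities, uc = sqrt(u1^2 + u2^2 + u3^2).
uc = sqrt(0.842^2 + 0.99^2 + 0.599^2)
uc = sqrt(0.708964 + 0.9801 + 0.358801)
uc = 1.431

1.431


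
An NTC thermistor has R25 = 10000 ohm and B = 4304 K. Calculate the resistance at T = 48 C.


NTC thermistor equation: Rt = R25 * exp(B * (1/T - 1/T25)).
T in Kelvin: 321.15 K, T25 = 298.15 K
1/T - 1/T25 = 1/321.15 - 1/298.15 = -0.00024021
B * (1/T - 1/T25) = 4304 * -0.00024021 = -1.0338
Rt = 10000 * exp(-1.0338) = 3556.4 ohm

3556.4 ohm


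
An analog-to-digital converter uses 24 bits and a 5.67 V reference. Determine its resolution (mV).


The resolution (LSB) of an ADC is Vref / 2^n.
LSB = 5.67 / 2^24
LSB = 5.67 / 16777216
LSB = 3.4e-07 V = 0.00033796 mV

0.00033796 mV


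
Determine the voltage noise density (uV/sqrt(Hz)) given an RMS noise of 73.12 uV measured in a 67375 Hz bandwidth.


Noise spectral density = Vrms / sqrt(BW).
NSD = 73.12 / sqrt(67375)
NSD = 73.12 / 259.5669
NSD = 0.2817 uV/sqrt(Hz)

0.2817 uV/sqrt(Hz)


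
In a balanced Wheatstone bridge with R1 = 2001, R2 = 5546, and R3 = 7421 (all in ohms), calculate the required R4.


At balance: R1*R4 = R2*R3, so R4 = R2*R3/R1.
R4 = 5546 * 7421 / 2001
R4 = 41156866 / 2001
R4 = 20568.15 ohm

20568.15 ohm


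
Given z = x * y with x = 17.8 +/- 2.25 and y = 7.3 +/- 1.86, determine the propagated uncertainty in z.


For a product z = x*y, the relative uncertainty is:
uz/z = sqrt((ux/x)^2 + (uy/y)^2)
Relative uncertainties: ux/x = 2.25/17.8 = 0.126404
uy/y = 1.86/7.3 = 0.254795
z = 17.8 * 7.3 = 129.9
uz = 129.9 * sqrt(0.126404^2 + 0.254795^2) = 36.958

36.958


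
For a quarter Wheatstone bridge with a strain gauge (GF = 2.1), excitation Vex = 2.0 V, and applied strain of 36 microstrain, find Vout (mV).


Quarter bridge output: Vout = (GF * epsilon * Vex) / 4.
Vout = (2.1 * 36e-6 * 2.0) / 4
Vout = 0.0001512 / 4 V
Vout = 3.78e-05 V = 0.0378 mV

0.0378 mV


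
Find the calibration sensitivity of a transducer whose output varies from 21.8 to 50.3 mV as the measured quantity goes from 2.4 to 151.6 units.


Sensitivity = (y2 - y1) / (x2 - x1).
S = (50.3 - 21.8) / (151.6 - 2.4)
S = 28.5 / 149.2
S = 0.191 mV/unit

0.191 mV/unit


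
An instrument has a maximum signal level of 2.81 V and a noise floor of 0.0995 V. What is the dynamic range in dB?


Dynamic range = 20 * log10(Vmax / Vnoise).
DR = 20 * log10(2.81 / 0.0995)
DR = 20 * log10(28.24)
DR = 29.02 dB

29.02 dB


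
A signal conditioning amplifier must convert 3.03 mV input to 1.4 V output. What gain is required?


Gain = Vout / Vin (converting to same units).
G = 1.4 V / 3.03 mV
G = 1400.0 mV / 3.03 mV
G = 462.05

462.05


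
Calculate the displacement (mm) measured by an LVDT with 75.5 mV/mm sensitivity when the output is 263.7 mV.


Displacement = Vout / sensitivity.
d = 263.7 / 75.5
d = 3.493 mm

3.493 mm


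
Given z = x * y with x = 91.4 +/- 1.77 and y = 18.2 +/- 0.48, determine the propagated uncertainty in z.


For a product z = x*y, the relative uncertainty is:
uz/z = sqrt((ux/x)^2 + (uy/y)^2)
Relative uncertainties: ux/x = 1.77/91.4 = 0.019365
uy/y = 0.48/18.2 = 0.026374
z = 91.4 * 18.2 = 1663.5
uz = 1663.5 * sqrt(0.019365^2 + 0.026374^2) = 54.429

54.429


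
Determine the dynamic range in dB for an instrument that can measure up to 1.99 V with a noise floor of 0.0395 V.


Dynamic range = 20 * log10(Vmax / Vnoise).
DR = 20 * log10(1.99 / 0.0395)
DR = 20 * log10(50.38)
DR = 34.05 dB

34.05 dB


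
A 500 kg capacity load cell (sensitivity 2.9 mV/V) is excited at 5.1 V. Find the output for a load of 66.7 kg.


Vout = rated_output * Vex * (load / capacity).
Vout = 2.9 * 5.1 * (66.7 / 500)
Vout = 2.9 * 5.1 * 0.1334
Vout = 1.973 mV

1.973 mV


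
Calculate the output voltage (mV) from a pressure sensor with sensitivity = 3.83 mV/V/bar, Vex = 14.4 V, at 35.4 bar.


Output = sensitivity * Vex * P.
Vout = 3.83 * 14.4 * 35.4
Vout = 55.152 * 35.4
Vout = 1952.38 mV

1952.38 mV


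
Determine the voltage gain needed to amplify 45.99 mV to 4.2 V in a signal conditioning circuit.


Gain = Vout / Vin (converting to same units).
G = 4.2 V / 45.99 mV
G = 4200.0 mV / 45.99 mV
G = 91.32

91.32


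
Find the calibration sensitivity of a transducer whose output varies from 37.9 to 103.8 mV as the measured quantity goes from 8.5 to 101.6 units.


Sensitivity = (y2 - y1) / (x2 - x1).
S = (103.8 - 37.9) / (101.6 - 8.5)
S = 65.9 / 93.1
S = 0.7078 mV/unit

0.7078 mV/unit


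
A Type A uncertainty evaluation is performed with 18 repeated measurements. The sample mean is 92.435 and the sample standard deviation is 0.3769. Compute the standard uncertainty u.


The standard uncertainty for Type A evaluation is u = s / sqrt(n).
u = 0.3769 / sqrt(18)
u = 0.3769 / 4.2426
u = 0.0888

0.0888


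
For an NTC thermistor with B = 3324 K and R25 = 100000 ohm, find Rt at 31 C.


NTC thermistor equation: Rt = R25 * exp(B * (1/T - 1/T25)).
T in Kelvin: 304.15 K, T25 = 298.15 K
1/T - 1/T25 = 1/304.15 - 1/298.15 = -6.617e-05
B * (1/T - 1/T25) = 3324 * -6.617e-05 = -0.2199
Rt = 100000 * exp(-0.2199) = 80257.3 ohm

80257.3 ohm


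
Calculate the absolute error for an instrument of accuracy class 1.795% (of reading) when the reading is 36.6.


Absolute error = (accuracy% / 100) * reading.
Error = (1.795 / 100) * 36.6
Error = 0.01795 * 36.6
Error = 0.657

0.657


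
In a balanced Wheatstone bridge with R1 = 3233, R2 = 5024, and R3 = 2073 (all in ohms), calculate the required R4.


At balance: R1*R4 = R2*R3, so R4 = R2*R3/R1.
R4 = 5024 * 2073 / 3233
R4 = 10414752 / 3233
R4 = 3221.39 ohm

3221.39 ohm


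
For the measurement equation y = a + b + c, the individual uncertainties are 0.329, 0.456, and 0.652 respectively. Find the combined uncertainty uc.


For a sum of independent quantities, uc = sqrt(u1^2 + u2^2 + u3^2).
uc = sqrt(0.329^2 + 0.456^2 + 0.652^2)
uc = sqrt(0.108241 + 0.207936 + 0.425104)
uc = 0.861

0.861


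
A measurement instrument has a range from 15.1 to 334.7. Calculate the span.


Span = upper range - lower range.
Span = 334.7 - (15.1)
Span = 319.6

319.6


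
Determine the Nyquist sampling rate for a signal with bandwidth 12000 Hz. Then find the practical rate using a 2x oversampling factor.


By Nyquist theorem, fs_min = 2 * fmax.
fs_min = 2 * 12000 = 24000 Hz
Practical rate = 2 * fs_min = 2 * 24000 = 48000 Hz

fs_min = 24000 Hz, fs_practical = 48000 Hz


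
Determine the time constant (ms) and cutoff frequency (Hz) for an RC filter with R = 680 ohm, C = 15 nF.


Time constant: tau = R * C.
tau = 680 * 1.50e-08 = 1.02e-05 s
tau = 0.0102 ms
Cutoff frequency: fc = 1 / (2*pi*R*C).
fc = 1 / (2*pi*1.02e-05) = 15603.43 Hz

tau = 0.0102 ms, fc = 15603.43 Hz


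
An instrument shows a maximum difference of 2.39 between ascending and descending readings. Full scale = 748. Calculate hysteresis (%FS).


Hysteresis = (max difference / full scale) * 100%.
H = (2.39 / 748) * 100
H = 0.32 %FS

0.32 %FS


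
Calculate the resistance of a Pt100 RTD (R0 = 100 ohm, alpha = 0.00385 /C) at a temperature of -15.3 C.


The RTD equation: Rt = R0 * (1 + alpha * T).
Rt = 100 * (1 + 0.00385 * -15.3)
Rt = 100 * (1 + -0.058905)
Rt = 100 * 0.941095
Rt = 94.109 ohm

94.109 ohm


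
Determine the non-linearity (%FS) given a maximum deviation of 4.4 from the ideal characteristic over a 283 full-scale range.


Linearity error = (max deviation / full scale) * 100%.
Linearity = (4.4 / 283) * 100
Linearity = 1.555 %FS

1.555 %FS


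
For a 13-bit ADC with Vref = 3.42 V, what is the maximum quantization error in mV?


The maximum quantization error is +/- LSB/2.
LSB = Vref / 2^n = 3.42 / 8192 = 0.00041748 V
Max error = LSB / 2 = 0.00041748 / 2 = 0.00020874 V
Max error = 0.2087 mV

0.2087 mV


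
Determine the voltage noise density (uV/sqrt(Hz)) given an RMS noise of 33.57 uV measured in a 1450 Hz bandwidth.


Noise spectral density = Vrms / sqrt(BW).
NSD = 33.57 / sqrt(1450)
NSD = 33.57 / 38.0789
NSD = 0.8816 uV/sqrt(Hz)

0.8816 uV/sqrt(Hz)


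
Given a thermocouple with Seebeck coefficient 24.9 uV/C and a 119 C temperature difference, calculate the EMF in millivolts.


The thermocouple output V = sensitivity * dT.
V = 24.9 uV/C * 119 C
V = 2963.1 uV
V = 2.963 mV

2.963 mV


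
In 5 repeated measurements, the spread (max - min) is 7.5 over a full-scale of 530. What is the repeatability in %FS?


Repeatability = (spread / full scale) * 100%.
R = (7.5 / 530) * 100
R = 1.415 %FS

1.415 %FS


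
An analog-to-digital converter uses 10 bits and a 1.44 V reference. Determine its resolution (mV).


The resolution (LSB) of an ADC is Vref / 2^n.
LSB = 1.44 / 2^10
LSB = 1.44 / 1024
LSB = 0.00140625 V = 1.40625 mV

1.40625 mV


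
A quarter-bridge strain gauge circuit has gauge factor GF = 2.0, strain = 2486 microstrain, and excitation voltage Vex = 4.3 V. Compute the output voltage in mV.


Quarter bridge output: Vout = (GF * epsilon * Vex) / 4.
Vout = (2.0 * 2486e-6 * 4.3) / 4
Vout = 0.0213796 / 4 V
Vout = 0.0053449 V = 5.3449 mV

5.3449 mV


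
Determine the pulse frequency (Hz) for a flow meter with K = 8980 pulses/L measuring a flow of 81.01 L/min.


Frequency = K * Q / 60 (converting L/min to L/s).
f = 8980 * 81.01 / 60
f = 727469.8 / 60
f = 12124.5 Hz

12124.5 Hz


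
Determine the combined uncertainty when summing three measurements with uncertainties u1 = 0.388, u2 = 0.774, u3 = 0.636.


For a sum of independent quantities, uc = sqrt(u1^2 + u2^2 + u3^2).
uc = sqrt(0.388^2 + 0.774^2 + 0.636^2)
uc = sqrt(0.150544 + 0.599076 + 0.404496)
uc = 1.0743

1.0743


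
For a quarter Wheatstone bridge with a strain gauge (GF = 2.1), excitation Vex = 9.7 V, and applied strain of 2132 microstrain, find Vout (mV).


Quarter bridge output: Vout = (GF * epsilon * Vex) / 4.
Vout = (2.1 * 2132e-6 * 9.7) / 4
Vout = 0.04342884 / 4 V
Vout = 0.01085721 V = 10.8572 mV

10.8572 mV


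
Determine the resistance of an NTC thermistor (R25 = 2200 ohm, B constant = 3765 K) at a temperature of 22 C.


NTC thermistor equation: Rt = R25 * exp(B * (1/T - 1/T25)).
T in Kelvin: 295.15 K, T25 = 298.15 K
1/T - 1/T25 = 1/295.15 - 1/298.15 = 3.409e-05
B * (1/T - 1/T25) = 3765 * 3.409e-05 = 0.1284
Rt = 2200 * exp(0.1284) = 2501.3 ohm

2501.3 ohm


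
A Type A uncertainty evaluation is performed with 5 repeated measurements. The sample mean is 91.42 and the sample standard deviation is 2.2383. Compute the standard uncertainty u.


The standard uncertainty for Type A evaluation is u = s / sqrt(n).
u = 2.2383 / sqrt(5)
u = 2.2383 / 2.2361
u = 1.001

1.001
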